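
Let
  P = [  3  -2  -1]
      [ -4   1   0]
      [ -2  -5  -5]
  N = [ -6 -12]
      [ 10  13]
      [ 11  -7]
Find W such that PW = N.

Left-multiplying both sides by P⁻¹ gives W = P⁻¹N.
P has determinant 3; P⁻¹ = [[-5/3, -5/3, 1/3], [-20/3, -17/3, 4/3], [22/3, 19/3, -5/3]].
W = P⁻¹N = [[-5/3, -5/3, 1/3], [-20/3, -17/3, 4/3], [22/3, 19/3, -5/3]] · [[-6, -12], [10, 13], [11, -7]] = [[-3, -4], [-2, -3], [1, 6]].

W = [[-3, -4], [-2, -3], [1, 6]]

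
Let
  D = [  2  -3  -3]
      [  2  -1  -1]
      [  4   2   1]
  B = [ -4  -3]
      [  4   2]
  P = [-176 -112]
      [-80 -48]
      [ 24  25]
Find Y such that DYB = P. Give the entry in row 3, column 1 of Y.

-3

Left-multiply by D⁻¹ and right-multiply by B⁻¹: Y = D⁻¹PB⁻¹.
det D = -4; the adjugate gives D⁻¹ = [[-1/4, 3/4, 0], [3/2, -7/2, 1], [-2, 4, -1]].
det B = 4; the adjugate gives B⁻¹ = [[1/2, 3/4], [-1, -1]].
D⁻¹P = [[-16, -8], [40, 25], [8, 7]].
Y = (D⁻¹P)B⁻¹ = [[0, -4], [-5, 5], [-3, -1]].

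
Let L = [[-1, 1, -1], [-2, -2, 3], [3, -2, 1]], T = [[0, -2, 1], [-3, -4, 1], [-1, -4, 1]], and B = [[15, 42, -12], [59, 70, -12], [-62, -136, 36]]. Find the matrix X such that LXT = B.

X = [[-1, 5, 4], [-3, -2, -3], [1, -4, -1]]

X = L⁻¹BT⁻¹ (apply L⁻¹ on the left and T⁻¹ on the right).
det L = -3; the adjugate gives L⁻¹ = [[-4/3, -1/3, -1/3], [-11/3, -2/3, -5/3], [-10/3, -1/3, -4/3]].
det T = 4, so T⁻¹ = [[0, -1/2, 1/2], [1/2, 1/4, -3/4], [2, 1/2, -3/2]].
L⁻¹B = [[-19, -34, 8], [9, 26, -8], [13, 18, -4]].
X = (L⁻¹B)T⁻¹ = [[-1, 5, 4], [-3, -2, -3], [1, -4, -1]].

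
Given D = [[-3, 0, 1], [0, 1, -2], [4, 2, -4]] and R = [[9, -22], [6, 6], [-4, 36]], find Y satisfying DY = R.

Y = [[-4, 6], [0, -2], [-3, -4]]

D is on the left of Y, so left-multiply by D⁻¹: Y = D⁻¹R.
det D = -4, so D⁻¹ = [[0, -1/2, 1/4], [2, -2, 3/2], [1, -3/2, 3/4]].
Y = D⁻¹R = [[0, -1/2, 1/4], [2, -2, 3/2], [1, -3/2, 3/4]] · [[9, -22], [6, 6], [-4, 36]] = [[-4, 6], [0, -2], [-3, -4]].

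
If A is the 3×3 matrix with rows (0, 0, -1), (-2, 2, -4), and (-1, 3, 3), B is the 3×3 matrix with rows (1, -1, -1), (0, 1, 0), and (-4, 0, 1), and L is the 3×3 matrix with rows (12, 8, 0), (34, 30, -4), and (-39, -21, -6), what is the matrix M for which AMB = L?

M = [[-3, 0, -3], [2, 4, 0], [4, -4, 4]]

Isolating M: multiply by A⁻¹ from the left and B⁻¹ from the right, so M = A⁻¹LB⁻¹.
det A = 4; the adjugate gives A⁻¹ = [[9/2, -3/4, 1/2], [5/2, -1/4, 1/2], [-1, 0, 0]].
det B = -3; the adjugate gives B⁻¹ = [[-1/3, -1/3, -1/3], [0, 1, 0], [-4/3, -4/3, -1/3]].
A⁻¹L = [[9, 3, 0], [2, 2, -2], [-12, -8, 0]].
M = (A⁻¹L)B⁻¹ = [[-3, 0, -3], [2, 4, 0], [4, -4, 4]].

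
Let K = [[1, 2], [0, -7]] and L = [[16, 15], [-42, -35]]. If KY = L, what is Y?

Y = [[4, 5], [6, 5]]

Left-multiplying both sides by K⁻¹ gives Y = K⁻¹L.
K has determinant -7; K⁻¹ = [[1, 2/7], [0, -1/7]].
Y = K⁻¹L = [[1, 2/7], [0, -1/7]] · [[16, 15], [-42, -35]] = [[4, 5], [6, 5]].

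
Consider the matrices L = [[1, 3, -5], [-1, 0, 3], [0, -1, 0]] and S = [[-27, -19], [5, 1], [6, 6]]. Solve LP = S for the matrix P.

Since L multiplies P on the left, P = L⁻¹S.
det L = -2; the adjugate gives L⁻¹ = [[-3/2, -5/2, -9/2], [0, 0, -1], [-1/2, -1/2, -3/2]].
P = L⁻¹S = [[-3/2, -5/2, -9/2], [0, 0, -1], [-1/2, -1/2, -3/2]] · [[-27, -19], [5, 1], [6, 6]] = [[1, -1], [-6, -6], [2, 0]].

P = [[1, -1], [-6, -6], [2, 0]]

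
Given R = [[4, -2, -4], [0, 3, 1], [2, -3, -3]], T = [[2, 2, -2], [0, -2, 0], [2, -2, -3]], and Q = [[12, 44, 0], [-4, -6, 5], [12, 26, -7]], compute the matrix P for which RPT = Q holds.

P = [[1, 0, -4], [1, 2, 0], [-4, -3, -1]]

Left-multiply by R⁻¹ and right-multiply by T⁻¹: P = R⁻¹QT⁻¹.
det R = -4; the adjugate gives R⁻¹ = [[3/2, -3/2, -5/2], [-1/2, 1, 1], [3/2, -2, -3]].
det T = 4, so T⁻¹ = [[3/2, 5/2, -1], [0, -1/2, 0], [1, 2, -1]].
R⁻¹Q = [[-6, 10, 10], [2, -2, -2], [-10, 0, 11]].
P = (R⁻¹Q)T⁻¹ = [[1, 0, -4], [1, 2, 0], [-4, -3, -1]].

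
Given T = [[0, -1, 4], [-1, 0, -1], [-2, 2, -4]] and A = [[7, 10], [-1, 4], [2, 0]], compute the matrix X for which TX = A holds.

X = [[-2, -6], [5, -2], [3, 2]]

Left-multiplying both sides by T⁻¹ gives X = T⁻¹A.
det T = -6, so T⁻¹ = [[-1/3, -2/3, -1/6], [1/3, -4/3, 2/3], [1/3, -1/3, 1/6]].
X = T⁻¹A = [[-1/3, -2/3, -1/6], [1/3, -4/3, 2/3], [1/3, -1/3, 1/6]] · [[7, 10], [-1, 4], [2, 0]] = [[-2, -6], [5, -2], [3, 2]].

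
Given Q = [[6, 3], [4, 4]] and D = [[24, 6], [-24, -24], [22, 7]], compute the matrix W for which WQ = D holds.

Since Q sits to the right of W, W = DQ⁻¹.
det Q = 12, so Q⁻¹ = [[1/3, -1/4], [-1/3, 1/2]].
W = DQ⁻¹ = [[24, 6], [-24, -24], [22, 7]] · [[1/3, -1/4], [-1/3, 1/2]] = [[6, -3], [0, -6], [5, -2]].

W = [[6, -3], [0, -6], [5, -2]]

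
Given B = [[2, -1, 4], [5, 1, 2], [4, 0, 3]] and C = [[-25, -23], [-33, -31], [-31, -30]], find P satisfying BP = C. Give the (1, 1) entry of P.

-4

Left-multiplying both sides by B⁻¹ gives P = B⁻¹C.
det B = -3, so B⁻¹ = [[-1, -1, 2], [7/3, 10/3, -16/3], [4/3, 4/3, -7/3]].
P = B⁻¹C = [[-1, -1, 2], [7/3, 10/3, -16/3], [4/3, 4/3, -7/3]] · [[-25, -23], [-33, -31], [-31, -30]] = [[-4, -6], [-3, 3], [-5, -2]].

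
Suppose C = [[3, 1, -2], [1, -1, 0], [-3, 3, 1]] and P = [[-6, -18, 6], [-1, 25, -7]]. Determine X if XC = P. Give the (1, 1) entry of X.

C is on the right of X, so right-multiply by C⁻¹: X = PC⁻¹.
det C = -4, so C⁻¹ = [[1/4, 7/4, 1/2], [1/4, 3/4, 1/2], [0, 3, 1]].
X = PC⁻¹ = [[-6, -18, 6], [-1, 25, -7]] · [[1/4, 7/4, 1/2], [1/4, 3/4, 1/2], [0, 3, 1]] = [[-6, -6, -6], [6, -4, 5]].

-6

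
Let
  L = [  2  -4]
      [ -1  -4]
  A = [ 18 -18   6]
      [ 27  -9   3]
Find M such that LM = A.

L is on the left of M, so left-multiply by L⁻¹: M = L⁻¹A.
det L = -12; the adjugate gives L⁻¹ = [[1/3, -1/3], [-1/12, -1/6]].
M = L⁻¹A = [[1/3, -1/3], [-1/12, -1/6]] · [[18, -18, 6], [27, -9, 3]] = [[-3, -3, 1], [-6, 3, -1]].

M = [[-3, -3, 1], [-6, 3, -1]]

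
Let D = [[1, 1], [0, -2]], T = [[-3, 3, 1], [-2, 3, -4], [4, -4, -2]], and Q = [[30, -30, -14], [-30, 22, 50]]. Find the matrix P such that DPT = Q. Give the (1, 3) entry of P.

4

P = D⁻¹QT⁻¹ (apply D⁻¹ on the left and T⁻¹ on the right).
det D = -2; the adjugate gives D⁻¹ = [[1, 1/2], [0, -1/2]].
T has determinant 2; T⁻¹ = [[-11, 1, -15/2], [-10, 1, -7], [-2, 0, -3/2]].
D⁻¹Q = [[15, -19, 11], [15, -11, -25]].
P = (D⁻¹Q)T⁻¹ = [[3, -4, 4], [-5, 4, 2]].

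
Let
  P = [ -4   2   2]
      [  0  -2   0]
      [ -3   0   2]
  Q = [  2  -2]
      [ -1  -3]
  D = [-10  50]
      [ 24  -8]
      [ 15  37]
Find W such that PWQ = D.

W = P⁻¹DQ⁻¹ (apply P⁻¹ on the left and Q⁻¹ on the right).
det P = 4; the adjugate gives P⁻¹ = [[-1, -1, 1], [0, -1/2, 0], [-3/2, -3/2, 2]].
det Q = -8; the adjugate gives Q⁻¹ = [[3/8, -1/4], [-1/8, -1/4]].
P⁻¹D = [[1, -5], [-12, 4], [9, 11]].
W = (P⁻¹D)Q⁻¹ = [[1, 1], [-5, 2], [2, -5]].

W = [[1, 1], [-5, 2], [2, -5]]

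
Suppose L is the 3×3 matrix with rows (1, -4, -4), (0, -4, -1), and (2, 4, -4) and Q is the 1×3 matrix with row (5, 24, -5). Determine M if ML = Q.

Since L sits to the right of M, M = QL⁻¹.
det L = -4, so L⁻¹ = [[-5, 8, 3], [1/2, -1, -1/4], [-2, 3, 1]].
M = QL⁻¹ = [[5, 24, -5]] · [[-5, 8, 3], [1/2, -1, -1/4], [-2, 3, 1]] = [[-3, 1, 4]].

M = [[-3, 1, 4]]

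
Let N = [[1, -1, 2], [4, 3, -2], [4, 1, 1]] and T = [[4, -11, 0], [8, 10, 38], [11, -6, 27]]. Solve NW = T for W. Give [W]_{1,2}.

Left-multiplying both sides by N⁻¹ gives W = N⁻¹T.
N has determinant 1; N⁻¹ = [[5, 3, -4], [-12, -7, 10], [-8, -5, 7]].
W = N⁻¹T = [[5, 3, -4], [-12, -7, 10], [-8, -5, 7]] · [[4, -11, 0], [8, 10, 38], [11, -6, 27]] = [[0, -1, 6], [6, 2, 4], [5, -4, -1]].

-1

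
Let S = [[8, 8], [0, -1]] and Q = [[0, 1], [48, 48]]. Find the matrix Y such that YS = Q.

Y = [[0, -1], [6, 0]]

Since S sits to the right of Y, Y = QS⁻¹.
det S = -8, so S⁻¹ = [[1/8, 1], [0, -1]].
Y = QS⁻¹ = [[0, 1], [48, 48]] · [[1/8, 1], [0, -1]] = [[0, -1], [6, 0]].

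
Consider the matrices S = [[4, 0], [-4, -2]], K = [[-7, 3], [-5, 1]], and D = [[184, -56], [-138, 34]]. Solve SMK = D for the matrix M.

Isolating M: multiply by S⁻¹ from the left and K⁻¹ from the right, so M = S⁻¹DK⁻¹.
det S = -8, so S⁻¹ = [[1/4, 0], [-1/2, -1/2]].
det K = 8; the adjugate gives K⁻¹ = [[1/8, -3/8], [5/8, -7/8]].
S⁻¹D = [[46, -14], [-23, 11]].
M = (S⁻¹D)K⁻¹ = [[-3, -5], [4, -1]].

M = [[-3, -5], [4, -1]]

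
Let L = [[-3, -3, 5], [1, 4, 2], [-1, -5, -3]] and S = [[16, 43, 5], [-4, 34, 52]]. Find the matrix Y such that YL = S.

Y = [[-3, 1, -6], [5, 6, -5]]

L is on the right of Y, so right-multiply by L⁻¹: Y = SL⁻¹.
det L = -2, so L⁻¹ = [[1, 17, 13], [-1/2, -7, -11/2], [1/2, 6, 9/2]].
Y = SL⁻¹ = [[16, 43, 5], [-4, 34, 52]] · [[1, 17, 13], [-1/2, -7, -11/2], [1/2, 6, 9/2]] = [[-3, 1, -6], [5, 6, -5]].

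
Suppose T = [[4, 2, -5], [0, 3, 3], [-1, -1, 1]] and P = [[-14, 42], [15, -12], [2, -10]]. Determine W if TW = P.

W = [[1, 2], [1, 2], [4, -6]]

Left-multiplying both sides by T⁻¹ gives W = T⁻¹P.
det T = 3; the adjugate gives T⁻¹ = [[2, 1, 7], [-1, -1/3, -4], [1, 2/3, 4]].
W = T⁻¹P = [[2, 1, 7], [-1, -1/3, -4], [1, 2/3, 4]] · [[-14, 42], [15, -12], [2, -10]] = [[1, 2], [1, 2], [4, -6]].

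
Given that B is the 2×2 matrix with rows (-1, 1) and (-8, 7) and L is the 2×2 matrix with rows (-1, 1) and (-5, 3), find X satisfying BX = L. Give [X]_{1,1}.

-2

Left-multiplying both sides by B⁻¹ gives X = B⁻¹L.
det B = 1; the adjugate gives B⁻¹ = [[7, -1], [8, -1]].
X = B⁻¹L = [[7, -1], [8, -1]] · [[-1, 1], [-5, 3]] = [[-2, 4], [-3, 5]].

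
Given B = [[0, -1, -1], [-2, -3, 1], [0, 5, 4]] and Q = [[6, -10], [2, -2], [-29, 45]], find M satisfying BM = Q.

B is on the left of M, so left-multiply by B⁻¹: M = B⁻¹Q.
B has determinant 2; B⁻¹ = [[-17/2, -1/2, -2], [4, 0, 1], [-5, 0, -1]].
M = B⁻¹Q = [[-17/2, -1/2, -2], [4, 0, 1], [-5, 0, -1]] · [[6, -10], [2, -2], [-29, 45]] = [[6, -4], [-5, 5], [-1, 5]].

M = [[6, -4], [-5, 5], [-1, 5]]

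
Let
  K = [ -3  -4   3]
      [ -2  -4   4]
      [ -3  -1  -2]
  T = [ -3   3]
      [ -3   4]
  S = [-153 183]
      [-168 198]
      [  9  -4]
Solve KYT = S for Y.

Y = [[1, -5], [-3, 0], [4, 5]]

Left-multiply by K⁻¹ and right-multiply by T⁻¹: Y = K⁻¹ST⁻¹.
det K = -2, so K⁻¹ = [[-6, 11/2, 2], [8, -15/2, -3], [5, -9/2, -2]].
T has determinant -3; T⁻¹ = [[-4/3, 1], [-1, 1]].
K⁻¹S = [[12, -17], [9, -9], [-27, 32]].
Y = (K⁻¹S)T⁻¹ = [[1, -5], [-3, 0], [4, 5]].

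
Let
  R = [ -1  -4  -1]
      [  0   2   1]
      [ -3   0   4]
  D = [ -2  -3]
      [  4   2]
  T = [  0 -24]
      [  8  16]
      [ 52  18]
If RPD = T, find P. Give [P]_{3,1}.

P = R⁻¹TD⁻¹ (apply R⁻¹ on the left and D⁻¹ on the right).
det R = -2; the adjugate gives R⁻¹ = [[-4, -8, 1], [3/2, 7/2, -1/2], [-3, -6, 1]].
D has determinant 8; D⁻¹ = [[1/4, 3/8], [-1/2, -1/4]].
R⁻¹T = [[-12, -14], [2, 11], [4, -6]].
P = (R⁻¹T)D⁻¹ = [[4, -1], [-5, -2], [4, 3]].

4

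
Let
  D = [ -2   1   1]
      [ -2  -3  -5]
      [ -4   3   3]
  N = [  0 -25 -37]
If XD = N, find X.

Right-multiplying both sides by D⁻¹ gives X = ND⁻¹.
det D = -4; the adjugate gives D⁻¹ = [[-3/2, 0, 1/2], [-13/2, 1/2, 3], [9/2, -1/2, -2]].
X = ND⁻¹ = [[0, -25, -37]] · [[-3/2, 0, 1/2], [-13/2, 1/2, 3], [9/2, -1/2, -2]] = [[-4, 6, -1]].

X = [[-4, 6, -1]]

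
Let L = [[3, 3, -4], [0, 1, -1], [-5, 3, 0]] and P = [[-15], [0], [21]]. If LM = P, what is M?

L is on the left of M, so left-multiply by L⁻¹: M = L⁻¹P.
det L = 4, so L⁻¹ = [[3/4, -3, 1/4], [5/4, -5, 3/4], [5/4, -6, 3/4]].
M = L⁻¹P = [[3/4, -3, 1/4], [5/4, -5, 3/4], [5/4, -6, 3/4]] · [[-15], [0], [21]] = [[-6], [-3], [-3]].

M = [[-6], [-3], [-3]]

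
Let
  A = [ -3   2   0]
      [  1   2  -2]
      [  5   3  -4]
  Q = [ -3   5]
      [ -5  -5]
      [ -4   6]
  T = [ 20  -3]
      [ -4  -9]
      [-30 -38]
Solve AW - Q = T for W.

AW = T + Q = [[17, 2], [-9, -14], [-34, -32]].
Left-multiplying both sides by A⁻¹ gives W = A⁻¹(T + Q).
A has determinant -6; A⁻¹ = [[1/3, -4/3, 2/3], [1, -2, 1], [7/6, -19/6, 4/3]].
W = A⁻¹(T + Q) = [[-5, -2], [1, -2], [3, 4]].

W = [[-5, -2], [1, -2], [3, 4]]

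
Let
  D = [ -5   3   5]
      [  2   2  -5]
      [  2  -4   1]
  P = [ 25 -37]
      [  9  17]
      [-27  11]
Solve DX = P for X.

D is on the left of X, so left-multiply by D⁻¹: X = D⁻¹P.
det D = -6; the adjugate gives D⁻¹ = [[3, 23/6, 25/6], [2, 5/2, 5/2], [2, 7/3, 8/3]].
X = D⁻¹P = [[3, 23/6, 25/6], [2, 5/2, 5/2], [2, 7/3, 8/3]] · [[25, -37], [9, 17], [-27, 11]] = [[-3, 0], [5, -4], [-1, -5]].

X = [[-3, 0], [5, -4], [-1, -5]]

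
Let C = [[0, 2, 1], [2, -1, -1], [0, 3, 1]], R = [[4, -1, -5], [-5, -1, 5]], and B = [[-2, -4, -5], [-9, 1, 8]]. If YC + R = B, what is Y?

Y = [[-3, -3, 0], [3, -2, -2]]

YC = B − R = [[-6, -3, 0], [-4, 2, 3]].
Since C sits to the right of Y, Y = (B − R)C⁻¹.
C has determinant 2; C⁻¹ = [[1, 1/2, -1/2], [-1, 0, 1], [3, 0, -2]].
Y = (B − R)C⁻¹ = [[-3, -3, 0], [3, -2, -2]].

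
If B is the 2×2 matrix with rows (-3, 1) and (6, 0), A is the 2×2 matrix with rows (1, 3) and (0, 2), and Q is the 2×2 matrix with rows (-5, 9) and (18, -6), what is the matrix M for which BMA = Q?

Left-multiply by B⁻¹ and right-multiply by A⁻¹: M = B⁻¹QA⁻¹.
B has determinant -6; B⁻¹ = [[0, 1/6], [1, 1/2]].
A has determinant 2; A⁻¹ = [[1, -3/2], [0, 1/2]].
B⁻¹Q = [[3, -1], [4, 6]].
M = (B⁻¹Q)A⁻¹ = [[3, -5], [4, -3]].

M = [[3, -5], [4, -3]]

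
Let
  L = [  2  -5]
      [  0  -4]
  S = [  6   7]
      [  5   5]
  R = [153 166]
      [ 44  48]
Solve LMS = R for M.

M = [[4, 5], [-1, -1]]

Left-multiply by L⁻¹ and right-multiply by S⁻¹: M = L⁻¹RS⁻¹.
det L = -8; the adjugate gives L⁻¹ = [[1/2, -5/8], [0, -1/4]].
det S = -5; the adjugate gives S⁻¹ = [[-1, 7/5], [1, -6/5]].
L⁻¹R = [[49, 53], [-11, -12]].
M = (L⁻¹R)S⁻¹ = [[4, 5], [-1, -1]].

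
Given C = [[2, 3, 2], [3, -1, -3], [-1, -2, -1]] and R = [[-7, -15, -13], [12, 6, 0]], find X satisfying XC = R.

X = [[-6, 1, -2], [4, 2, 2]]

Since C sits to the right of X, X = RC⁻¹.
C has determinant -6; C⁻¹ = [[5/6, 1/6, 7/6], [-1, 0, -2], [7/6, -1/6, 11/6]].
X = RC⁻¹ = [[-7, -15, -13], [12, 6, 0]] · [[5/6, 1/6, 7/6], [-1, 0, -2], [7/6, -1/6, 11/6]] = [[-6, 1, -2], [4, 2, 2]].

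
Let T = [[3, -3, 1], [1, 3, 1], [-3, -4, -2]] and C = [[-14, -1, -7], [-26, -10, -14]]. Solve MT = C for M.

M = [[-3, -2, 1], [-4, -2, 4]]

T is on the right of M, so right-multiply by T⁻¹: M = CT⁻¹.
det T = 2; the adjugate gives T⁻¹ = [[-1, -5, -3], [-1/2, -3/2, -1], [5/2, 21/2, 6]].
M = CT⁻¹ = [[-14, -1, -7], [-26, -10, -14]] · [[-1, -5, -3], [-1/2, -3/2, -1], [5/2, 21/2, 6]] = [[-3, -2, 1], [-4, -2, 4]].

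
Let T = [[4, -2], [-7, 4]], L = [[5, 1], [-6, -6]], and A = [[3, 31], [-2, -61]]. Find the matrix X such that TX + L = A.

X = [[0, 5], [1, -5]]

TX = A − L = [[-2, 30], [4, -55]].
Since T multiplies X on the left, X = T⁻¹(A − L).
det T = 2; the adjugate gives T⁻¹ = [[2, 1], [7/2, 2]].
X = T⁻¹(A − L) = [[0, 5], [1, -5]].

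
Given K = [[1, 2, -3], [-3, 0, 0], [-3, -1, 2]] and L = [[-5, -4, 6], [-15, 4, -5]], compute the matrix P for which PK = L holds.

P = [[-2, 1, 0], [3, 4, 2]]

Since K sits to the right of P, P = LK⁻¹.
det K = 3, so K⁻¹ = [[0, -1/3, 0], [2, -7/3, 3], [1, -5/3, 2]].
P = LK⁻¹ = [[-5, -4, 6], [-15, 4, -5]] · [[0, -1/3, 0], [2, -7/3, 3], [1, -5/3, 2]] = [[-2, 1, 0], [3, 4, 2]].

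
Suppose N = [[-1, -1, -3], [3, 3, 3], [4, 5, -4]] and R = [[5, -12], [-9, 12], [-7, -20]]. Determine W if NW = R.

W = [[1, 4], [-3, -4], [-1, 4]]

N is on the left of W, so left-multiply by N⁻¹: W = N⁻¹R.
det N = -6, so N⁻¹ = [[9/2, 19/6, -1], [-4, -8/3, 1], [-1/2, -1/6, 0]].
W = N⁻¹R = [[9/2, 19/6, -1], [-4, -8/3, 1], [-1/2, -1/6, 0]] · [[5, -12], [-9, 12], [-7, -20]] = [[1, 4], [-3, -4], [-1, 4]].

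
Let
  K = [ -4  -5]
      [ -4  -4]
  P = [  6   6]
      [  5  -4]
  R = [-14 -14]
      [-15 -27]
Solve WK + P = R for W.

WK = R − P = [[-20, -20], [-20, -23]].
Right-multiplying both sides by K⁻¹ gives W = (R − P)K⁻¹.
K has determinant -4; K⁻¹ = [[1, -5/4], [-1, 1]].
W = (R − P)K⁻¹ = [[0, 5], [3, 2]].

W = [[0, 5], [3, 2]]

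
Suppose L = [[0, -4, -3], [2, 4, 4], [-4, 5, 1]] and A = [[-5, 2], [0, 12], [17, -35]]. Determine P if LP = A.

P = [[-2, 4], [2, -5], [-1, 6]]

Since L multiplies P on the left, P = L⁻¹A.
L has determinant -6; L⁻¹ = [[8/3, 11/6, 2/3], [3, 2, 1], [-13/3, -8/3, -4/3]].
P = L⁻¹A = [[8/3, 11/6, 2/3], [3, 2, 1], [-13/3, -8/3, -4/3]] · [[-5, 2], [0, 12], [17, -35]] = [[-2, 4], [2, -5], [-1, 6]].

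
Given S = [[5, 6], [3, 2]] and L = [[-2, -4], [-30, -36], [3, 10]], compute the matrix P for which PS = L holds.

P = [[-1, 1], [-6, 0], [3, -4]]

Right-multiplying both sides by S⁻¹ gives P = LS⁻¹.
S has determinant -8; S⁻¹ = [[-1/4, 3/4], [3/8, -5/8]].
P = LS⁻¹ = [[-2, -4], [-30, -36], [3, 10]] · [[-1/4, 3/4], [3/8, -5/8]] = [[-1, 1], [-6, 0], [3, -4]].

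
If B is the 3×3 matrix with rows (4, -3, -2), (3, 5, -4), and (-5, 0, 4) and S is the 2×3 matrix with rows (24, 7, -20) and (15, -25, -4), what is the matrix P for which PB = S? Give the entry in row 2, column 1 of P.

Right-multiplying both sides by B⁻¹ gives P = SB⁻¹.
B has determinant 6; B⁻¹ = [[10/3, 2, 11/3], [4/3, 1, 5/3], [25/6, 5/2, 29/6]].
P = SB⁻¹ = [[24, 7, -20], [15, -25, -4]] · [[10/3, 2, 11/3], [4/3, 1, 5/3], [25/6, 5/2, 29/6]] = [[6, 5, 3], [0, -5, -6]].

0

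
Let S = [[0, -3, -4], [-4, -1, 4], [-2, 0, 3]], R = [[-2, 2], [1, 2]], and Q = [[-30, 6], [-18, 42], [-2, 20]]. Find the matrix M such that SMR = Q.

Isolating M: multiply by S⁻¹ from the left and R⁻¹ from the right, so M = S⁻¹QR⁻¹.
det S = -4, so S⁻¹ = [[3/4, -9/4, 4], [-1, 2, -4], [1/2, -3/2, 3]].
R has determinant -6; R⁻¹ = [[-1/3, 1/3], [1/6, 1/3]].
S⁻¹Q = [[10, -10], [2, -2], [6, 0]].
M = (S⁻¹Q)R⁻¹ = [[-5, 0], [-1, 0], [-2, 2]].

M = [[-5, 0], [-1, 0], [-2, 2]]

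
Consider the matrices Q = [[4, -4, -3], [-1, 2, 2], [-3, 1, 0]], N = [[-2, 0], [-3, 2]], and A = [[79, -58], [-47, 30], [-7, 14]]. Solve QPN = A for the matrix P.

P = [[3, -1], [2, 4], [0, 3]]

Left-multiply by Q⁻¹ and right-multiply by N⁻¹: P = Q⁻¹AN⁻¹.
det Q = 1, so Q⁻¹ = [[-2, -3, -2], [-6, -9, -5], [5, 8, 4]].
det N = -4, so N⁻¹ = [[-1/2, 0], [-3/4, 1/2]].
Q⁻¹A = [[-3, -2], [-16, 8], [-9, 6]].
P = (Q⁻¹A)N⁻¹ = [[3, -1], [2, 4], [0, 3]].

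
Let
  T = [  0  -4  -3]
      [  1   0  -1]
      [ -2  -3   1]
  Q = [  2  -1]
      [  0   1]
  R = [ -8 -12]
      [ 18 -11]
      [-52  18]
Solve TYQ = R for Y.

Left-multiply by T⁻¹ and right-multiply by Q⁻¹: Y = T⁻¹RQ⁻¹.
T has determinant 5; T⁻¹ = [[-3/5, 13/5, 4/5], [1/5, -6/5, -3/5], [-3/5, 8/5, 4/5]].
det Q = 2, so Q⁻¹ = [[1/2, 1/2], [0, 1]].
T⁻¹R = [[10, -7], [8, 0], [-8, 4]].
Y = (T⁻¹R)Q⁻¹ = [[5, -2], [4, 4], [-4, 0]].

Y = [[5, -2], [4, 4], [-4, 0]]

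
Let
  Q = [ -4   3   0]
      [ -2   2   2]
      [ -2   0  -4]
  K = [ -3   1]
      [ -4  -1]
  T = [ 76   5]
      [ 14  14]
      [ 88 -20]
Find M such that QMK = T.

M = [[2, 4], [0, 1], [5, -1]]

M = Q⁻¹TK⁻¹ (apply Q⁻¹ on the left and K⁻¹ on the right).
Q has determinant -4; Q⁻¹ = [[2, -3, -3/2], [3, -4, -2], [-1, 3/2, 1/2]].
det K = 7, so K⁻¹ = [[-1/7, -1/7], [4/7, -3/7]].
Q⁻¹T = [[-22, -2], [-4, -1], [-11, 6]].
M = (Q⁻¹T)K⁻¹ = [[2, 4], [0, 1], [5, -1]].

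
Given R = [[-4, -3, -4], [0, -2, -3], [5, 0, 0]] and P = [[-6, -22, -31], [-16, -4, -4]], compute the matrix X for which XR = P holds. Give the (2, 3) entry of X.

Since R sits to the right of X, X = PR⁻¹.
det R = 5; the adjugate gives R⁻¹ = [[0, 0, 1/5], [-3, 4, -12/5], [2, -3, 8/5]].
X = PR⁻¹ = [[-6, -22, -31], [-16, -4, -4]] · [[0, 0, 1/5], [-3, 4, -12/5], [2, -3, 8/5]] = [[4, 5, 2], [4, -4, 0]].

0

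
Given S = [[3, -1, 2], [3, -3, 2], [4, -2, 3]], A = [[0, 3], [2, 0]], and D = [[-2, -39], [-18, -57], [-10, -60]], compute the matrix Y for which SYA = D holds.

Y = [[-2, 3], [3, 4], [-2, -3]]

Y = S⁻¹DA⁻¹ (apply S⁻¹ on the left and A⁻¹ on the right).
det S = -2; the adjugate gives S⁻¹ = [[5/2, 1/2, -2], [1/2, -1/2, 0], [-3, -1, 3]].
A has determinant -6; A⁻¹ = [[0, 1/2], [1/3, 0]].
S⁻¹D = [[6, -6], [8, 9], [-6, -6]].
Y = (S⁻¹D)A⁻¹ = [[-2, 3], [3, 4], [-2, -3]].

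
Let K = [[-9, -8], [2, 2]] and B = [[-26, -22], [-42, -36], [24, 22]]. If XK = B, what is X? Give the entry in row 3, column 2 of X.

3

Since K sits to the right of X, X = BK⁻¹.
det K = -2; the adjugate gives K⁻¹ = [[-1, -4], [1, 9/2]].
X = BK⁻¹ = [[-26, -22], [-42, -36], [24, 22]] · [[-1, -4], [1, 9/2]] = [[4, 5], [6, 6], [-2, 3]].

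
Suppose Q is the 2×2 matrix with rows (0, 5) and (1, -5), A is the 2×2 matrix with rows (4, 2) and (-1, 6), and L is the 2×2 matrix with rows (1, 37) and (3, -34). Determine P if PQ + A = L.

PQ = L − A = [[-3, 35], [4, -40]].
Right-multiplying both sides by Q⁻¹ gives P = (L − A)Q⁻¹.
det Q = -5; the adjugate gives Q⁻¹ = [[1, 1], [1/5, 0]].
P = (L − A)Q⁻¹ = [[4, -3], [-4, 4]].

P = [[4, -3], [-4, 4]]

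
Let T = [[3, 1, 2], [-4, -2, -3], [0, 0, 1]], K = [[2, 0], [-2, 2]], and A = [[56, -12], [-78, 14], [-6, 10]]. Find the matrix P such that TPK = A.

P = T⁻¹AK⁻¹ (apply T⁻¹ on the left and K⁻¹ on the right).
det T = -2; the adjugate gives T⁻¹ = [[1, 1/2, -1/2], [-2, -3/2, -1/2], [0, 0, 1]].
det K = 4, so K⁻¹ = [[1/2, 0], [1/2, 1/2]].
T⁻¹A = [[20, -10], [8, -2], [-6, 10]].
P = (T⁻¹A)K⁻¹ = [[5, -5], [3, -1], [2, 5]].

P = [[5, -5], [3, -1], [2, 5]]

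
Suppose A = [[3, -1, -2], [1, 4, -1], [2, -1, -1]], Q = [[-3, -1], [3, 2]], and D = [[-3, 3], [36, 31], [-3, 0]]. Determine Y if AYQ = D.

Isolating Y: multiply by A⁻¹ from the left and Q⁻¹ from the right, so Y = A⁻¹DQ⁻¹.
det A = 4; the adjugate gives A⁻¹ = [[-5/4, 1/4, 9/4], [-1/4, 1/4, 1/4], [-9/4, 1/4, 13/4]].
Q has determinant -3; Q⁻¹ = [[-2/3, -1/3], [1, 1]].
A⁻¹D = [[6, 4], [9, 7], [6, 1]].
Y = (A⁻¹D)Q⁻¹ = [[0, 2], [1, 4], [-3, -1]].

Y = [[0, 2], [1, 4], [-3, -1]]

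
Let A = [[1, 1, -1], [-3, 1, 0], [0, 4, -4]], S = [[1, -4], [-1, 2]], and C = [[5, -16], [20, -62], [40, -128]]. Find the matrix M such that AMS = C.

M = [[-3, 2], [2, -3], [-4, 1]]

Isolating M: multiply by A⁻¹ from the left and S⁻¹ from the right, so M = A⁻¹CS⁻¹.
det A = -4, so A⁻¹ = [[1, 0, -1/4], [3, 1, -3/4], [3, 1, -1]].
det S = -2, so S⁻¹ = [[-1, -2], [-1/2, -1/2]].
A⁻¹C = [[-5, 16], [5, -14], [-5, 18]].
M = (A⁻¹C)S⁻¹ = [[-3, 2], [2, -3], [-4, 1]].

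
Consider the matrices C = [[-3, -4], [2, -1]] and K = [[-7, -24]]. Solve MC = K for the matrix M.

C is on the right of M, so right-multiply by C⁻¹: M = KC⁻¹.
det C = 11; the adjugate gives C⁻¹ = [[-1/11, 4/11], [-2/11, -3/11]].
M = KC⁻¹ = [[-7, -24]] · [[-1/11, 4/11], [-2/11, -3/11]] = [[5, 4]].

M = [[5, 4]]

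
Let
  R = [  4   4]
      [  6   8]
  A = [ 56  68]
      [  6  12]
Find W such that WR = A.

Since R sits to the right of W, W = AR⁻¹.
det R = 8; the adjugate gives R⁻¹ = [[1, -1/2], [-3/4, 1/2]].
W = AR⁻¹ = [[56, 68], [6, 12]] · [[1, -1/2], [-3/4, 1/2]] = [[5, 6], [-3, 3]].

W = [[5, 6], [-3, 3]]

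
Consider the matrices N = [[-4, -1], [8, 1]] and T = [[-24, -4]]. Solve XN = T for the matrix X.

Since N sits to the right of X, X = TN⁻¹.
det N = 4; the adjugate gives N⁻¹ = [[1/4, 1/4], [-2, -1]].
X = TN⁻¹ = [[-24, -4]] · [[1/4, 1/4], [-2, -1]] = [[2, -2]].

X = [[2, -2]]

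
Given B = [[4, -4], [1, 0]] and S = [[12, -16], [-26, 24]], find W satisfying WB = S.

W = [[4, -4], [-6, -2]]

Right-multiplying both sides by B⁻¹ gives W = SB⁻¹.
det B = 4; the adjugate gives B⁻¹ = [[0, 1], [-1/4, 1]].
W = SB⁻¹ = [[12, -16], [-26, 24]] · [[0, 1], [-1/4, 1]] = [[4, -4], [-6, -2]].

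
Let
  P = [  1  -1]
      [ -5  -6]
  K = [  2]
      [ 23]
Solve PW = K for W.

Since P multiplies W on the left, W = P⁻¹K.
det P = -11; the adjugate gives P⁻¹ = [[6/11, -1/11], [-5/11, -1/11]].
W = P⁻¹K = [[6/11, -1/11], [-5/11, -1/11]] · [[2], [23]] = [[-1], [-3]].

W = [[-1], [-3]]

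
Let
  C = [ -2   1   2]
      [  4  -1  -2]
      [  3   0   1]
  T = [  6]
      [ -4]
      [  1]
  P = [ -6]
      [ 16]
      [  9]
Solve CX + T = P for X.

CX = P − T = [[-12], [20], [8]].
C is on the left of X, so left-multiply by C⁻¹: X = C⁻¹(P − T).
C has determinant -2; C⁻¹ = [[1/2, 1/2, 0], [5, 4, -2], [-3/2, -3/2, 1]].
X = C⁻¹(P − T) = [[4], [4], [-4]].

X = [[4], [4], [-4]]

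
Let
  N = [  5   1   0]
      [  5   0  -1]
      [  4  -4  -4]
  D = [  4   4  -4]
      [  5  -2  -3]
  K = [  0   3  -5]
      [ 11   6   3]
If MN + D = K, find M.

M = [[-5, 5, -1], [4, -2, -1]]

MN = K − D = [[-4, -1, -1], [6, 8, 6]].
Since N sits to the right of M, M = (K − D)N⁻¹.
det N = -4; the adjugate gives N⁻¹ = [[1, -1, 1/4], [-4, 5, -5/4], [5, -6, 5/4]].
M = (K − D)N⁻¹ = [[-5, 5, -1], [4, -2, -1]].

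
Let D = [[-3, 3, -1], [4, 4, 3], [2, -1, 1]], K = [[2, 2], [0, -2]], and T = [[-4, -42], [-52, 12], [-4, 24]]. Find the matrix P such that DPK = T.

P = [[-4, -5], [-4, 0], [2, -4]]

Left-multiply by D⁻¹ and right-multiply by K⁻¹: P = D⁻¹TK⁻¹.
D has determinant -3; D⁻¹ = [[-7/3, 2/3, -13/3], [-2/3, 1/3, -5/3], [4, -1, 8]].
det K = -4, so K⁻¹ = [[1/2, 1/2], [0, -1/2]].
D⁻¹T = [[-8, 2], [-8, -8], [4, 12]].
P = (D⁻¹T)K⁻¹ = [[-4, -5], [-4, 0], [2, -4]].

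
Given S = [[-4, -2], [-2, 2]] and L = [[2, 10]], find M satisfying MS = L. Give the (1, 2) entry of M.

Since S sits to the right of M, M = LS⁻¹.
S has determinant -12; S⁻¹ = [[-1/6, -1/6], [-1/6, 1/3]].
M = LS⁻¹ = [[2, 10]] · [[-1/6, -1/6], [-1/6, 1/3]] = [[-2, 3]].

3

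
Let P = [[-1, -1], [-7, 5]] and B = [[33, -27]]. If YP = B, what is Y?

P is on the right of Y, so right-multiply by P⁻¹: Y = BP⁻¹.
det P = -12; the adjugate gives P⁻¹ = [[-5/12, -1/12], [-7/12, 1/12]].
Y = BP⁻¹ = [[33, -27]] · [[-5/12, -1/12], [-7/12, 1/12]] = [[2, -5]].

Y = [[2, -5]]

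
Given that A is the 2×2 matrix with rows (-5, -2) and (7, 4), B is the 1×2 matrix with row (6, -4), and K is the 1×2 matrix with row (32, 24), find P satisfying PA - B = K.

PA = K + B = [[38, 20]].
Right-multiplying both sides by A⁻¹ gives P = (K + B)A⁻¹.
det A = -6; the adjugate gives A⁻¹ = [[-2/3, -1/3], [7/6, 5/6]].
P = (K + B)A⁻¹ = [[-2, 4]].

P = [[-2, 4]]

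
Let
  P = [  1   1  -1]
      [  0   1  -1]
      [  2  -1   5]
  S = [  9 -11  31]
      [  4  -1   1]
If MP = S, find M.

M = [[-1, -5, 5], [4, -5, 0]]

Right-multiplying both sides by P⁻¹ gives M = SP⁻¹.
P has determinant 4; P⁻¹ = [[1, -1, 0], [-1/2, 7/4, 1/4], [-1/2, 3/4, 1/4]].
M = SP⁻¹ = [[9, -11, 31], [4, -1, 1]] · [[1, -1, 0], [-1/2, 7/4, 1/4], [-1/2, 3/4, 1/4]] = [[-1, -5, 5], [4, -5, 0]].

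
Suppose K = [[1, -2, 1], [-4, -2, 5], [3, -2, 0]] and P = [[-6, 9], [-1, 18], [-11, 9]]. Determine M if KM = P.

M = [[-5, 3], [-2, 0], [-5, 6]]

Left-multiplying both sides by K⁻¹ gives M = K⁻¹P.
det K = -6, so K⁻¹ = [[-5/3, 1/3, 4/3], [-5/2, 1/2, 3/2], [-7/3, 2/3, 5/3]].
M = K⁻¹P = [[-5/3, 1/3, 4/3], [-5/2, 1/2, 3/2], [-7/3, 2/3, 5/3]] · [[-6, 9], [-1, 18], [-11, 9]] = [[-5, 3], [-2, 0], [-5, 6]].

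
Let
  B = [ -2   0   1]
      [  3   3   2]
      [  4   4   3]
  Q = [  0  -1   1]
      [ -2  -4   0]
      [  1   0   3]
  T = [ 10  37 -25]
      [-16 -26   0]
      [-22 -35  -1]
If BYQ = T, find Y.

Y = [[-1, 5, 4], [-3, -2, -2], [-3, 1, 0]]

Isolating Y: multiply by B⁻¹ from the left and Q⁻¹ from the right, so Y = B⁻¹TQ⁻¹.
det B = -2, so B⁻¹ = [[-1/2, -2, 3/2], [1/2, 5, -7/2], [0, -4, 3]].
det Q = -2, so Q⁻¹ = [[6, -3/2, -2], [-3, 1/2, 1], [-2, 1/2, 1]].
B⁻¹T = [[-6, -19, 11], [2, 11, -9], [-2, -1, -3]].
Y = (B⁻¹T)Q⁻¹ = [[-1, 5, 4], [-3, -2, -2], [-3, 1, 0]].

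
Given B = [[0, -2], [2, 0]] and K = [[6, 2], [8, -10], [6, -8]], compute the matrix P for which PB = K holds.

P = [[-1, 3], [5, 4], [4, 3]]

Since B sits to the right of P, P = KB⁻¹.
B has determinant 4; B⁻¹ = [[0, 1/2], [-1/2, 0]].
P = KB⁻¹ = [[6, 2], [8, -10], [6, -8]] · [[0, 1/2], [-1/2, 0]] = [[-1, 3], [5, 4], [4, 3]].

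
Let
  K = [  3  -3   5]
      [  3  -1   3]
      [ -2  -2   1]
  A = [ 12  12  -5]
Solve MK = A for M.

M = [[-4, 6, -3]]

Right-multiplying both sides by K⁻¹ gives M = AK⁻¹.
det K = 2; the adjugate gives K⁻¹ = [[5/2, -7/2, -2], [-9/2, 13/2, 3], [-4, 6, 3]].
M = AK⁻¹ = [[12, 12, -5]] · [[5/2, -7/2, -2], [-9/2, 13/2, 3], [-4, 6, 3]] = [[-4, 6, -3]].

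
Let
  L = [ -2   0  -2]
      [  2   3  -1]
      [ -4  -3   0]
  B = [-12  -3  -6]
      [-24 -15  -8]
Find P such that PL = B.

Right-multiplying both sides by L⁻¹ gives P = BL⁻¹.
det L = -6, so L⁻¹ = [[1/2, -1, -1], [-2/3, 4/3, 1], [-1, 1, 1]].
P = BL⁻¹ = [[-12, -3, -6], [-24, -15, -8]] · [[1/2, -1, -1], [-2/3, 4/3, 1], [-1, 1, 1]] = [[2, 2, 3], [6, -4, 1]].

P = [[2, 2, 3], [6, -4, 1]]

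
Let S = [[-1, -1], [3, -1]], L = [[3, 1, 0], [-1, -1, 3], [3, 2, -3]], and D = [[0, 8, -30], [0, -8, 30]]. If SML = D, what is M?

M = [[3, 3, -2], [3, 3, -2]]

Isolating M: multiply by S⁻¹ from the left and L⁻¹ from the right, so M = S⁻¹DL⁻¹.
det S = 4; the adjugate gives S⁻¹ = [[-1/4, 1/4], [-3/4, -1/4]].
det L = -3, so L⁻¹ = [[1, -1, -1], [-2, 3, 3], [-1/3, 1, 2/3]].
S⁻¹D = [[0, -4, 15], [0, -4, 15]].
M = (S⁻¹D)L⁻¹ = [[3, 3, -2], [3, 3, -2]].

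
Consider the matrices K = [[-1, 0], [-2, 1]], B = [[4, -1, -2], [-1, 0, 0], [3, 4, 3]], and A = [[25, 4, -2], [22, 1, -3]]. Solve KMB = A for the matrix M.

M = [[-4, 3, -2], [-5, -1, -3]]

Isolating M: multiply by K⁻¹ from the left and B⁻¹ from the right, so M = K⁻¹AB⁻¹.
det K = -1, so K⁻¹ = [[-1, 0], [-2, 1]].
det B = 5, so B⁻¹ = [[0, -1, 0], [3/5, 18/5, 2/5], [-4/5, -19/5, -1/5]].
K⁻¹A = [[-25, -4, 2], [-28, -7, 1]].
M = (K⁻¹A)B⁻¹ = [[-4, 3, -2], [-5, -1, -3]].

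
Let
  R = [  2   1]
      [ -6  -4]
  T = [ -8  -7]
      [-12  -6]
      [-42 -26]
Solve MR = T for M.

R is on the right of M, so right-multiply by R⁻¹: M = TR⁻¹.
det R = -2; the adjugate gives R⁻¹ = [[2, 1/2], [-3, -1]].
M = TR⁻¹ = [[-8, -7], [-12, -6], [-42, -26]] · [[2, 1/2], [-3, -1]] = [[5, 3], [-6, 0], [-6, 5]].

M = [[5, 3], [-6, 0], [-6, 5]]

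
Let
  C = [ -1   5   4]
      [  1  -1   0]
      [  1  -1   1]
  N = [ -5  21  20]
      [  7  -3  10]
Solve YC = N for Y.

Right-multiplying both sides by C⁻¹ gives Y = NC⁻¹.
C has determinant -4; C⁻¹ = [[1/4, 9/4, -1], [1/4, 5/4, -1], [0, -1, 1]].
Y = NC⁻¹ = [[-5, 21, 20], [7, -3, 10]] · [[1/4, 9/4, -1], [1/4, 5/4, -1], [0, -1, 1]] = [[4, -5, 4], [1, 2, 6]].

Y = [[4, -5, 4], [1, 2, 6]]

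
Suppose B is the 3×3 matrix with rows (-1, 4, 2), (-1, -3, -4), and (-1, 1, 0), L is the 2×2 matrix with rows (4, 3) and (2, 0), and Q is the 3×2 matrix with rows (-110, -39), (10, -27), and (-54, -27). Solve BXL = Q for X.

Isolating X: multiply by B⁻¹ from the left and L⁻¹ from the right, so X = B⁻¹QL⁻¹.
det B = 4; the adjugate gives B⁻¹ = [[1, 1/2, -5/2], [1, 1/2, -3/2], [-1, -3/4, 7/4]].
L has determinant -6; L⁻¹ = [[0, 1/2], [1/3, -2/3]].
B⁻¹Q = [[30, 15], [-24, -12], [8, 12]].
X = (B⁻¹Q)L⁻¹ = [[5, 5], [-4, -4], [4, -4]].

X = [[5, 5], [-4, -4], [4, -4]]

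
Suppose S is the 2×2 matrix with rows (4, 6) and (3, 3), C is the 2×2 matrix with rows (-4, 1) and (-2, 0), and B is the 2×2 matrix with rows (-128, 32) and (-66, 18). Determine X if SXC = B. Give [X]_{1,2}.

-3

Isolating X: multiply by S⁻¹ from the left and C⁻¹ from the right, so X = S⁻¹BC⁻¹.
det S = -6, so S⁻¹ = [[-1/2, 1], [1/2, -2/3]].
C has determinant 2; C⁻¹ = [[0, -1/2], [1, -2]].
S⁻¹B = [[-2, 2], [-20, 4]].
X = (S⁻¹B)C⁻¹ = [[2, -3], [4, 2]].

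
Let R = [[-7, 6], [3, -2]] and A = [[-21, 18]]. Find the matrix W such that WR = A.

W = [[3, 0]]

Right-multiplying both sides by R⁻¹ gives W = AR⁻¹.
det R = -4, so R⁻¹ = [[1/2, 3/2], [3/4, 7/4]].
W = AR⁻¹ = [[-21, 18]] · [[1/2, 3/2], [3/4, 7/4]] = [[3, 0]].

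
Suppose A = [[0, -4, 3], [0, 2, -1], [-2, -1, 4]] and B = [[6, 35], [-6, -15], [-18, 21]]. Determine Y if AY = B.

A is on the left of Y, so left-multiply by A⁻¹: Y = A⁻¹B.
A has determinant 4; A⁻¹ = [[7/4, 13/4, -1/2], [1/2, 3/2, 0], [1, 2, 0]].
Y = A⁻¹B = [[7/4, 13/4, -1/2], [1/2, 3/2, 0], [1, 2, 0]] · [[6, 35], [-6, -15], [-18, 21]] = [[0, 2], [-6, -5], [-6, 5]].

Y = [[0, 2], [-6, -5], [-6, 5]]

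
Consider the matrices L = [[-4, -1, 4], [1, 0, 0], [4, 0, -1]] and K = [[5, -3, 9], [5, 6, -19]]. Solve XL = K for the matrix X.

Since L sits to the right of X, X = KL⁻¹.
det L = -1; the adjugate gives L⁻¹ = [[0, 1, 0], [-1, 12, -4], [0, 4, -1]].
X = KL⁻¹ = [[5, -3, 9], [5, 6, -19]] · [[0, 1, 0], [-1, 12, -4], [0, 4, -1]] = [[3, 5, 3], [-6, 1, -5]].

X = [[3, 5, 3], [-6, 1, -5]]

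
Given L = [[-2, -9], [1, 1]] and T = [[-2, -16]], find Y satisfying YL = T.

L is on the right of Y, so right-multiply by L⁻¹: Y = TL⁻¹.
det L = 7, so L⁻¹ = [[1/7, 9/7], [-1/7, -2/7]].
Y = TL⁻¹ = [[-2, -16]] · [[1/7, 9/7], [-1/7, -2/7]] = [[2, 2]].

Y = [[2, 2]]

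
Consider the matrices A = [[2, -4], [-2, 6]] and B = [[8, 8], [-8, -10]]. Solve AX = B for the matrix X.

Since A multiplies X on the left, X = A⁻¹B.
det A = 4; the adjugate gives A⁻¹ = [[3/2, 1], [1/2, 1/2]].
X = A⁻¹B = [[3/2, 1], [1/2, 1/2]] · [[8, 8], [-8, -10]] = [[4, 2], [0, -1]].

X = [[4, 2], [0, -1]]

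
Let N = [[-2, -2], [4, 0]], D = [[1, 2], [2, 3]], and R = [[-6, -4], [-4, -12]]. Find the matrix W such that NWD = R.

W = [[-3, 1], [-2, 3]]

W = N⁻¹RD⁻¹ (apply N⁻¹ on the left and D⁻¹ on the right).
det N = 8, so N⁻¹ = [[0, 1/4], [-1/2, -1/4]].
det D = -1, so D⁻¹ = [[-3, 2], [2, -1]].
N⁻¹R = [[-1, -3], [4, 5]].
W = (N⁻¹R)D⁻¹ = [[-3, 1], [-2, 3]].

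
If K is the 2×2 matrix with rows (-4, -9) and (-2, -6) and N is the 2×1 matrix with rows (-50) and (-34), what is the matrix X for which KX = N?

X = [[-1], [6]]

K is on the left of X, so left-multiply by K⁻¹: X = K⁻¹N.
det K = 6, so K⁻¹ = [[-1, 3/2], [1/3, -2/3]].
X = K⁻¹N = [[-1, 3/2], [1/3, -2/3]] · [[-50], [-34]] = [[-1], [6]].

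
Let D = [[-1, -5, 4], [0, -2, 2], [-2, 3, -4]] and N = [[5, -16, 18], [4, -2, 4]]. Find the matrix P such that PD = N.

Right-multiplying both sides by D⁻¹ gives P = ND⁻¹.
det D = 2; the adjugate gives D⁻¹ = [[1, -4, -1], [-2, 6, 1], [-2, 13/2, 1]].
P = ND⁻¹ = [[5, -16, 18], [4, -2, 4]] · [[1, -4, -1], [-2, 6, 1], [-2, 13/2, 1]] = [[1, 1, -3], [0, -2, -2]].

P = [[1, 1, -3], [0, -2, -2]]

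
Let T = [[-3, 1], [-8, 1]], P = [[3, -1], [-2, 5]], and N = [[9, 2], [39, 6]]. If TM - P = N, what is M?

TM = N + P = [[12, 1], [37, 11]].
T is on the left of M, so left-multiply by T⁻¹: M = T⁻¹(N + P).
det T = 5; the adjugate gives T⁻¹ = [[1/5, -1/5], [8/5, -3/5]].
M = T⁻¹(N + P) = [[-5, -2], [-3, -5]].

M = [[-5, -2], [-3, -5]]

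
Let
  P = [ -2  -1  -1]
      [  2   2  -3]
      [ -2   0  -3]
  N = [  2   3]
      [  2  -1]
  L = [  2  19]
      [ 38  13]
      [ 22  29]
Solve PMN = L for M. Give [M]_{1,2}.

Isolating M: multiply by P⁻¹ from the left and N⁻¹ from the right, so M = P⁻¹LN⁻¹.
P has determinant -4; P⁻¹ = [[3/2, 3/4, -5/4], [-3, -1, 2], [-1, -1/2, 1/2]].
det N = -8, so N⁻¹ = [[1/8, 3/8], [1/4, -1/4]].
P⁻¹L = [[4, 2], [0, -12], [-10, -11]].
M = (P⁻¹L)N⁻¹ = [[1, 1], [-3, 3], [-4, -1]].

1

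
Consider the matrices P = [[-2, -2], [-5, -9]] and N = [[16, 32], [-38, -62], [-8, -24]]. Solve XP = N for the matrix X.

P is on the right of X, so right-multiply by P⁻¹: X = NP⁻¹.
P has determinant 8; P⁻¹ = [[-9/8, 1/4], [5/8, -1/4]].
X = NP⁻¹ = [[16, 32], [-38, -62], [-8, -24]] · [[-9/8, 1/4], [5/8, -1/4]] = [[2, -4], [4, 6], [-6, 4]].

X = [[2, -4], [4, 6], [-6, 4]]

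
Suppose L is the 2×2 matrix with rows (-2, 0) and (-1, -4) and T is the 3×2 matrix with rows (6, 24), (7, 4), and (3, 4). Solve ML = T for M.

M = [[0, -6], [-3, -1], [-1, -1]]

Right-multiplying both sides by L⁻¹ gives M = TL⁻¹.
det L = 8; the adjugate gives L⁻¹ = [[-1/2, 0], [1/8, -1/4]].
M = TL⁻¹ = [[6, 24], [7, 4], [3, 4]] · [[-1/2, 0], [1/8, -1/4]] = [[0, -6], [-3, -1], [-1, -1]].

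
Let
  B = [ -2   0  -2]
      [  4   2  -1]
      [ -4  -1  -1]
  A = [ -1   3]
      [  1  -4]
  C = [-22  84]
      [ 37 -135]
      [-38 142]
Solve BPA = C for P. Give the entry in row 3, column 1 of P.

-1

Left-multiply by B⁻¹ and right-multiply by A⁻¹: P = B⁻¹CA⁻¹.
B has determinant -2; B⁻¹ = [[3/2, -1, -2], [-4, 3, 5], [-2, 1, 2]].
det A = 1, so A⁻¹ = [[-4, -3], [-1, -1]].
B⁻¹C = [[6, -23], [9, -31], [5, -19]].
P = (B⁻¹C)A⁻¹ = [[-1, 5], [-5, 4], [-1, 4]].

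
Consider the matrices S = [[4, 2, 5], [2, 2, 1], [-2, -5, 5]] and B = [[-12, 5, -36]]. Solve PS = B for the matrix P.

S is on the right of P, so right-multiply by S⁻¹: P = BS⁻¹.
det S = 6; the adjugate gives S⁻¹ = [[5/2, -35/6, -4/3], [-2, 5, 1], [-1, 8/3, 2/3]].
P = BS⁻¹ = [[-12, 5, -36]] · [[5/2, -35/6, -4/3], [-2, 5, 1], [-1, 8/3, 2/3]] = [[-4, -1, -3]].

P = [[-4, -1, -3]]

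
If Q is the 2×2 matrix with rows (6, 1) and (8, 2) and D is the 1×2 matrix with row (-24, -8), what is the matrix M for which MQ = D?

Since Q sits to the right of M, M = DQ⁻¹.
det Q = 4, so Q⁻¹ = [[1/2, -1/4], [-2, 3/2]].
M = DQ⁻¹ = [[-24, -8]] · [[1/2, -1/4], [-2, 3/2]] = [[4, -6]].

M = [[4, -6]]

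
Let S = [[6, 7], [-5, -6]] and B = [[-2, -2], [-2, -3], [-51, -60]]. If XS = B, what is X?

S is on the right of X, so right-multiply by S⁻¹: X = BS⁻¹.
det S = -1; the adjugate gives S⁻¹ = [[6, 7], [-5, -6]].
X = BS⁻¹ = [[-2, -2], [-2, -3], [-51, -60]] · [[6, 7], [-5, -6]] = [[-2, -2], [3, 4], [-6, 3]].

X = [[-2, -2], [3, 4], [-6, 3]]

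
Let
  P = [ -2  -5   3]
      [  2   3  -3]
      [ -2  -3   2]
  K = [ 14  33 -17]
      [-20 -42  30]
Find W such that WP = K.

Since P sits to the right of W, W = KP⁻¹.
P has determinant -4; P⁻¹ = [[3/4, -1/4, -3/2], [-1/2, -1/2, 0], [0, -1, -1]].
W = KP⁻¹ = [[14, 33, -17], [-20, -42, 30]] · [[3/4, -1/4, -3/2], [-1/2, -1/2, 0], [0, -1, -1]] = [[-6, -3, -4], [6, -4, 0]].

W = [[-6, -3, -4], [6, -4, 0]]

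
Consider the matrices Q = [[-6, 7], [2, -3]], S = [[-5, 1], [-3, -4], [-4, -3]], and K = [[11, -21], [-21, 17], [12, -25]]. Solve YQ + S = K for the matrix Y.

YQ = K − S = [[16, -22], [-18, 21], [16, -22]].
Right-multiplying both sides by Q⁻¹ gives Y = (K − S)Q⁻¹.
det Q = 4, so Q⁻¹ = [[-3/4, -7/4], [-1/2, -3/2]].
Y = (K − S)Q⁻¹ = [[-1, 5], [3, 0], [-1, 5]].

Y = [[-1, 5], [3, 0], [-1, 5]]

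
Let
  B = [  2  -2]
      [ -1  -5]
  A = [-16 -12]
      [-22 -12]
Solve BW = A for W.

Left-multiplying both sides by B⁻¹ gives W = B⁻¹A.
det B = -12, so B⁻¹ = [[5/12, -1/6], [-1/12, -1/6]].
W = B⁻¹A = [[5/12, -1/6], [-1/12, -1/6]] · [[-16, -12], [-22, -12]] = [[-3, -3], [5, 3]].

W = [[-3, -3], [5, 3]]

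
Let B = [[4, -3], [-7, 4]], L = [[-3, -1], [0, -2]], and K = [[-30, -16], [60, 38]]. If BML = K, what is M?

M = [[4, 3], [2, 3]]

Isolating M: multiply by B⁻¹ from the left and L⁻¹ from the right, so M = B⁻¹KL⁻¹.
det B = -5, so B⁻¹ = [[-4/5, -3/5], [-7/5, -4/5]].
L has determinant 6; L⁻¹ = [[-1/3, 1/6], [0, -1/2]].
B⁻¹K = [[-12, -10], [-6, -8]].
M = (B⁻¹K)L⁻¹ = [[4, 3], [2, 3]].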